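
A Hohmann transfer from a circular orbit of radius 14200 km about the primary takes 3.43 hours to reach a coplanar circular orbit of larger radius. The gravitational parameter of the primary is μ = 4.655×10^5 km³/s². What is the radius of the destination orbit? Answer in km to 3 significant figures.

r₂ = 24400 km

Transfer time t = 3.43 hours = 12348 s, and t = π√(a_t³/μ).
So a_t = (μ t²/π²)^(1/3) = (4.655×10^5 × (12348)² / π²)^(1/3) = 19302 km.
Since a_t = (r₁ + r₂)/2, r₂ = 2a_t − r₁ = 2×19302 − 14200 = 24404 km.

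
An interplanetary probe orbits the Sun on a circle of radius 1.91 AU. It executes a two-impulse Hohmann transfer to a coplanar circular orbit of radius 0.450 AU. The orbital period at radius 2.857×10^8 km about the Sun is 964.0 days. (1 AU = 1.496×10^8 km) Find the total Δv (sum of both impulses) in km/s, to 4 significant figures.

Δv = 20.33 km/s

From Kepler's third law T² = 4π²r³/μ at r = 2.857×10^8 km, T = 964.0 days = 964.0 × 86400 s = 8.32896×10^7 s: μ = 4π²r³/T² = 1.32712×10^11 km³/s².
In km: r₁ = 1.91 × 1.496×10^8 = 2.85736×10^8 km; r₂ = 0.450 × 1.496×10^8 = 6.732×10^7 km.
Semi-major axis of the transfer orbit: a_t = (2.85736×10^8 + 6.732×10^7)/2 = 1.76528×10^8 km.
At r₁ the circular-orbit speed is v₁ = √(μ/r₁) = 21.551 km/s.
On the transfer ellipse at r₁, v² = μ(2/r − 1/a) gives v_a = √[μ(2/r₁ − 1/a_t)] = 13.309 km/s.
First burn Δv₁ = |v_a − v₁| = 8.242 km/s.
Circular speed at r₂: v₂ = √(μ/r₂) = 44.40 km/s.
Transfer-orbit speed at r₂: v_p = √[μ(2/r₂ − 1/a_t)] = 56.49 km/s.
Second burn Δv₂ = |v₂ − v_p| = 12.09 km/s.
Δv = Δv₁ + Δv₂ = 8.242 + 12.09 = 20.33 km/s.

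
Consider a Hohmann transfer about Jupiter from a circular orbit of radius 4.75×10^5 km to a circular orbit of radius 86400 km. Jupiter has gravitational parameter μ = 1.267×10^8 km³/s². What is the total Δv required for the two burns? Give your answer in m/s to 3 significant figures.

Δv = 18800 m/s

Semi-major axis of the transfer orbit: a_t = (4.750×10^5 + 86400)/2 = 2.807×10^5 km.
Circular speed at r₁: v₁ = √(μ/r₁) = √(1.267×10^8/4.750×10^5) = 16.332 km/s.
Transfer-orbit speed at r₁ (vis-viva equation): v_a = √[μ(2/r₁ − 1/a_t)] = 9.0610 km/s.
First burn Δv₁ = |v_a − v₁| = 7.271 km/s.
At r₂, v₂ = √(μ/r₂) = 38.29 km/s.
Transfer-orbit speed at r₂: v_p = √[μ(2/r₂ − 1/a_t)] = 49.81 km/s.
Second burn Δv₂ = |v₂ − v_p| = 11.52 km/s.
Total Δv = Δv₁ + Δv₂ = 18.79 km/s.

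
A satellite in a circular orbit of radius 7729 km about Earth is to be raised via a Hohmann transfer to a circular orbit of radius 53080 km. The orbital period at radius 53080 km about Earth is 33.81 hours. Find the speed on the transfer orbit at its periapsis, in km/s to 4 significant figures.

v = 9.488 km/s

From Kepler's third law T² = 4π²r³/μ at r = 53080 km, T = 33.81 hours = 33.81 × 3600 s = 1.21716×10^5 s: μ = 4π²r³/T² = 3.98526×10^5 km³/s².
Semi-major axis of the transfer orbit: a_t = (7729 + 53080)/2 = 30404.5 km.
At periapsis, r = 7729 km.
Vis-viva: v = √[μ(2/r − 1/a_t)] = √[3.98526×10^5 × (2/7729 − 1/30404.5)] = 9.488 km/s.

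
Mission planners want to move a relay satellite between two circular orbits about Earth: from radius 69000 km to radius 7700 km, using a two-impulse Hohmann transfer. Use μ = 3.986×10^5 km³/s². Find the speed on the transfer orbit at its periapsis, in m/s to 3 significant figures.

Semi-major axis of the transfer orbit: a_t = (69000 + 7700)/2 = 38350 km.
The periapsis of the transfer ellipse is at r = 7700 km.
From the vis-viva equation, v = √[μ(2/r − 1/a_t)] = 9.651 km/s.

v = 9650 m/s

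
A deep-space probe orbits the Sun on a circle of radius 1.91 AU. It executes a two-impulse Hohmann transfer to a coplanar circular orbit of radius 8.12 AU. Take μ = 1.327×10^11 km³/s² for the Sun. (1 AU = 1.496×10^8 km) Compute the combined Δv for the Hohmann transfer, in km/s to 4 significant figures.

In km: r₁ = 1.91 × 1.496×10^8 = 2.85736×10^8 km; r₂ = 8.12 × 1.496×10^8 = 1.214752×10^9 km.
Transfer-ellipse semi-major axis a_t = (r₁ + r₂)/2 = (2.85736×10^8 + 1.214752×10^9)/2 = 7.50244×10^8 km.
At r₁ the circular-orbit speed is v₁ = √(μ/r₁) = 21.55028 km/s.
On the transfer ellipse at r₁, v² = μ(2/r − 1/a) gives v_p = √[μ(2/r₁ − 1/a_t)] = 27.42177 km/s.
First burn Δv₁ = |v_p − v₁| = 5.871 km/s.
At r₂, v₂ = √(μ/r₂) = 10.452 km/s.
Transfer-orbit speed at r₂: v_a = √[μ(2/r₂ − 1/a_t)] = 6.4502 km/s.
Second burn Δv₂ = |v₂ − v_a| = 4.002 km/s.
Δv = Δv₁ + Δv₂ = 5.871 + 4.002 = 9.873 km/s.

Δv = 9.873 km/s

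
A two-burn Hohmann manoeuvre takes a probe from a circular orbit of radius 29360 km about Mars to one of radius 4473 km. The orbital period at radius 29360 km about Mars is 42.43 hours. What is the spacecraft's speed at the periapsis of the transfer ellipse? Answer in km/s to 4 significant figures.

v = 4.076 km/s

From Kepler's third law T² = 4π²r³/μ at r = 29360 km, T = 42.43 hours = 42.43 × 3600 s = 1.52748×10^5 s: μ = 4π²r³/T² = 42823.0 km³/s².
Transfer-ellipse semi-major axis a_t = (r₁ + r₂)/2 = (29360 + 4473)/2 = 16916.5 km.
At periapsis, r = 4473 km.
Applying v² = μ(2/r − 1/a_t): v = 4.076 km/s.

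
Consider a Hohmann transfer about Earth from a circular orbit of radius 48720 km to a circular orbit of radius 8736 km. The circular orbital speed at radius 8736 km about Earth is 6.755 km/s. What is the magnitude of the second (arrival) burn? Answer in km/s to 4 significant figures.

From the circular-orbit relation v² = μ/r at r = 8736 km: μ = v²r = (6.755)² × 8736 = 3.98624×10^5 km³/s².
Semi-major axis of the transfer orbit: a_t = (48720 + 8736)/2 = 28728 km.
Circular speed at r = 8736 km: v_c = √(μ/r) = 6.755 km/s.
Vis-viva on the transfer ellipse at r = 8736 km gives v_t = √[μ(2/r − 1/a_t)] = 8.797 km/s.
Δv₂ = |v_t − v_c| = |8.797 − 6.755| = 2.042 km/s.

Δv₂ = 2.042 km/s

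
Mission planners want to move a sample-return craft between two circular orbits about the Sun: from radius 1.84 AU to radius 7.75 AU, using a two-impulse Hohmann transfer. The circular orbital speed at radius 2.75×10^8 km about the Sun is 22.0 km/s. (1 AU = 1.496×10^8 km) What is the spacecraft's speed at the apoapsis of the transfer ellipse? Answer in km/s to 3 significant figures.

v = 6.64 km/s

From the circular-orbit relation v² = μ/r at r = 2.75×10^8 km: μ = v²r = (22.0)² × 2.75×10^8 = 1.33100×10^11 km³/s².
In km: r₁ = 1.84 × 1.496×10^8 = 2.75264×10^8 km; r₂ = 7.75 × 1.496×10^8 = 1.1594×10^9 km.
Transfer-ellipse semi-major axis a_t = (r₁ + r₂)/2 = (2.75264×10^8 + 1.1594×10^9)/2 = 7.17332×10^8 km.
At apoapsis, r = 1.1594×10^9 km.
Vis-viva: v = √[μ(2/r − 1/a_t)] = √[1.33100×10^11 × (2/1.1594×10^9 − 1/7.17332×10^8)] = 6.637 km/s.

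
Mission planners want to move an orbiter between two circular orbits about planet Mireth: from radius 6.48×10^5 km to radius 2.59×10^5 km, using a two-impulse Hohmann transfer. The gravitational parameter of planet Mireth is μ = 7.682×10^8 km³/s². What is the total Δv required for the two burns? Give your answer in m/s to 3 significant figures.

The Hohmann ellipse has a_t = (r₁ + r₂)/2 = 4.535×10^5 km.
Circular speed at r₁: v₁ = √(μ/r₁) = √(7.682×10^8/6.480×10^5) = 34.431 km/s.
On the transfer ellipse at r₁, v² = μ(2/r − 1/a) gives v_a = √[μ(2/r₁ − 1/a_t)] = 26.020 km/s.
First burn Δv₁ = |v_a − v₁| = 8.411 km/s.
At r₂, v₂ = √(μ/r₂) = 54.46 km/s.
Transfer-orbit speed at r₂: v_p = √[μ(2/r₂ − 1/a_t)] = 65.10 km/s.
Second burn Δv₂ = |v₂ − v_p| = 10.64 km/s.
Δv = Δv₁ + Δv₂ = 8.411 + 10.64 = 19.05 km/s.

Δv = 19100 m/s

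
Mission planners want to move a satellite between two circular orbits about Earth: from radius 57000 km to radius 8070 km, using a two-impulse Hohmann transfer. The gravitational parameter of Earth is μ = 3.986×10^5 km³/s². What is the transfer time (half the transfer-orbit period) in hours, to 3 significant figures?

t = 8.11 hours

Semi-major axis of the transfer orbit: a_t = (57000 + 8070)/2 = 32535 km.
Transfer time t = π√(a_t³/μ) = π√((32535)³ / 3.986×10^5) = 29200 s.
Converting: 29200 s ÷ 3600 s/hour = 8.11 hours.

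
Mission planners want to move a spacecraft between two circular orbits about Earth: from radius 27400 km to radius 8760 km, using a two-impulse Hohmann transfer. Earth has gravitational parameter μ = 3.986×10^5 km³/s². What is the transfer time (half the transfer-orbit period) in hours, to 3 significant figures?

t = 3.36 hours

The Hohmann ellipse has a_t = (r₁ + r₂)/2 = 18080 km.
Transfer time t = π√(a_t³/μ) = π√((18080)³ / 3.986×10^5) = 12100 s.
Converting: 12100 s ÷ 3600 s/hour = 3.36 hours.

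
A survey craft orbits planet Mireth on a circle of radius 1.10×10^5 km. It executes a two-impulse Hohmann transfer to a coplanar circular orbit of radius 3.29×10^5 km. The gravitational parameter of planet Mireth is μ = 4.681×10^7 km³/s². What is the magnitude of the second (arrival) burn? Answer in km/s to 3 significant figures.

Transfer-ellipse semi-major axis a_t = (r₁ + r₂)/2 = (1.100×10^5 + 3.290×10^5)/2 = 2.195×10^5 km.
Circular speed at r = 3.290×10^5 km: v_c = √(μ/r) = 11.928 km/s.
Vis-viva on the transfer ellipse at r = 3.290×10^5 km gives v_t = √[μ(2/r − 1/a_t)] = 8.4440 km/s.
Δv₂ = |v_t − v_c| = |8.4440 − 11.928| = 3.484 km/s.

Δv₂ = 3.48 km/s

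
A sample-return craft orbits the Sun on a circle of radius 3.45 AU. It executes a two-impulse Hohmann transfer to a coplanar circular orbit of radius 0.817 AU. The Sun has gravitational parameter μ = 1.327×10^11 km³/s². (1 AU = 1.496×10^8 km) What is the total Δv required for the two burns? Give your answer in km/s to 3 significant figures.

Δv = 15.1 km/s

In km: r₁ = 3.45 × 1.496×10^8 = 5.1612×10^8 km; r₂ = 0.817 × 1.496×10^8 = 1.222232×10^8 km.
The Hohmann ellipse has a_t = (r₁ + r₂)/2 = 3.191716×10^8 km.
Circular speed at r₁: v₁ = √(μ/r₁) = √(1.327×10^11/5.1612×10^8) = 16.035 km/s.
On the transfer ellipse at r₁, vis-viva gives v_a = √[μ(2/r₁ − 1/a_t)] = 9.9226 km/s.
First burn Δv₁ = |v_a − v₁| = 6.112 km/s.
Circular speed at r₂: v₂ = √(μ/r₂) = 32.950 km/s.
Transfer-orbit speed at r₂: v_p = √[μ(2/r₂ − 1/a_t)] = 41.901 km/s.
Second burn Δv₂ = |v₂ − v_p| = 8.951 km/s.
Total Δv = Δv₁ + Δv₂ = 15.06 km/s.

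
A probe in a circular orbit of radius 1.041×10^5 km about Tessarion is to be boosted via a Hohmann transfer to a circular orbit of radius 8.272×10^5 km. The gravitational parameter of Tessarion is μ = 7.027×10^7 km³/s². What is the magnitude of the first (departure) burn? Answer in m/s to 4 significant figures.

The Hohmann ellipse has a_t = (r₁ + r₂)/2 = 4.6565×10^5 km.
Circular speed at r = 1.041×10^5 km: v_c = √(μ/r) = 25.9812 km/s.
Vis-viva on the transfer ellipse at r = 1.041×10^5 km gives v_t = √[μ(2/r − 1/a_t)] = 34.6286 km/s.
Δv₁ = |v_t − v_c| = |34.6286 − 25.9812| = 8.647 km/s.

Δv₁ = 8647 m/s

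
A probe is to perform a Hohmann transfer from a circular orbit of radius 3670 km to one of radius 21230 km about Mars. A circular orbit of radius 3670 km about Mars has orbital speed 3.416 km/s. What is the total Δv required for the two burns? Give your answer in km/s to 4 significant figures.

Δv = 1.694 km/s

From the circular-orbit relation v² = μ/r at r = 3670 km: μ = v²r = (3.416)² × 3670 = 42825.4 km³/s².
The Hohmann ellipse has a_t = (r₁ + r₂)/2 = 12450 km.
Circular speed at r₁: v₁ = √(μ/r₁) = √(42825.4/3670) = 3.416 km/s.
Transfer-orbit speed at r₁ (v² = μ(2/r − 1/a)): v_p = √[μ(2/r₁ − 1/a_t)] = 4.461 km/s.
First burn Δv₁ = |v_p − v₁| = 1.045 km/s.
At r₂, v₂ = √(μ/r₂) = 1.4203 km/s.
Transfer-orbit speed at r₂: v_a = √[μ(2/r₂ − 1/a_t)] = 0.77112 km/s.
Second burn Δv₂ = |v₂ − v_a| = 0.6492 km/s.
Total Δv = Δv₁ + Δv₂ = 1.694 km/s.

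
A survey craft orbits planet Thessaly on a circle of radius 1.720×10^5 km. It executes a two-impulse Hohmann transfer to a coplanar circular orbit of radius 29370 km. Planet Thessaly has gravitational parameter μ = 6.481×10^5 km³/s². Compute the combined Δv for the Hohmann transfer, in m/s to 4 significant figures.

The Hohmann ellipse has a_t = (r₁ + r₂)/2 = 1.00685×10^5 km.
At r₁ the circular-orbit speed is v₁ = √(μ/r₁) = 1.9411 km/s.
Transfer-orbit speed at r₁ (v² = μ(2/r − 1/a)): v_a = √[μ(2/r₁ − 1/a_t)] = 1.0484 km/s.
First burn Δv₁ = |v_a − v₁| = 0.8927 km/s.
At r₂, v₂ = √(μ/r₂) = 4.698 km/s.
Transfer-orbit speed at r₂: v_p = √[μ(2/r₂ − 1/a_t)] = 6.140 km/s.
Second burn Δv₂ = |v₂ − v_p| = 1.442 km/s.
Δv = Δv₁ + Δv₂ = 0.8927 + 1.442 = 2.335 km/s.

Δv = 2335 m/s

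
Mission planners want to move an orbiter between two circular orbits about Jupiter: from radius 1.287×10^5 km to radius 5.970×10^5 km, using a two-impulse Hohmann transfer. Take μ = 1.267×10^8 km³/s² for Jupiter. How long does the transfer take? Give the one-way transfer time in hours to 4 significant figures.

t = 16.95 hours

The Hohmann ellipse has a_t = (r₁ + r₂)/2 = 3.6285×10^5 km.
Transfer time t = π√(a_t³/μ) = π√((3.6285×10^5)³ / 1.267×10^8) = 61003 s.
Converting: 61003 s ÷ 3600 s/hour = 16.95 hours.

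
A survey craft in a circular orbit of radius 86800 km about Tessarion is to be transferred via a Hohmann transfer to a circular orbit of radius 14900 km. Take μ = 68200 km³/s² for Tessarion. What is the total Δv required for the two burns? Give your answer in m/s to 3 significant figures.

The Hohmann ellipse has a_t = (r₁ + r₂)/2 = 50850 km.
Circular speed at r₁: v₁ = √(μ/r₁) = √(68200/86800) = 0.8864 km/s.
On the transfer ellipse at r₁, vis-viva gives v_a = √[μ(2/r₁ − 1/a_t)] = 0.4798 km/s.
First burn Δv₁ = |v_a − v₁| = 0.4066 km/s.
Circular speed at r₂: v₂ = √(μ/r₂) = 2.1394 km/s.
Transfer-orbit speed at r₂: v_p = √[μ(2/r₂ − 1/a_t)] = 2.7952 km/s.
Second burn Δv₂ = |v₂ − v_p| = 0.6558 km/s.
Total Δv = Δv₁ + Δv₂ = 1.062 km/s.

Δv = 1060 m/s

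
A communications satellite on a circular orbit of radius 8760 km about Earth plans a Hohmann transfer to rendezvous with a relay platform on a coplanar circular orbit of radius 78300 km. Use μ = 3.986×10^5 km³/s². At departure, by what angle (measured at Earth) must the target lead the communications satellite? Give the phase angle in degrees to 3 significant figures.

The Hohmann ellipse has a_t = (r₁ + r₂)/2 = 43530 km.
Transfer time t = π√(a_t³/μ) = 45192 s.
The target's mean motion on its circular orbit is ω₂ = √(μ/r₂³) = 2.8815×10^-5 rad/s.
Angle swept by the target during transfer: ω₂·t = 1.3022 rad = 74.61°.
The communications satellite traverses 180° on the transfer ellipse, so the target must lead by 180° − 74.61° = 105°.

φ = 105°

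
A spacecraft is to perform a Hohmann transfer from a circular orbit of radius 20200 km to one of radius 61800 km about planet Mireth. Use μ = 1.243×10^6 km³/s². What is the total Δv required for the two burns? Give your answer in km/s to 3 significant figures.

Semi-major axis of the transfer orbit: a_t = (20200 + 61800)/2 = 41000 km.
Circular speed at r₁: v₁ = √(μ/r₁) = √(1.243×10^6/20200) = 7.8444 km/s.
Transfer-orbit speed at r₁ (vis-viva): v_p = √[μ(2/r₁ − 1/a_t)] = 9.6308 km/s.
First burn Δv₁ = |v_p − v₁| = 1.786 km/s.
Circular speed at r₂: v₂ = √(μ/r₂) = 4.485 km/s.
Transfer-orbit speed at r₂: v_a = √[μ(2/r₂ − 1/a_t)] = 3.148 km/s.
Second burn Δv₂ = |v₂ − v_a| = 1.337 km/s.
Δv = Δv₁ + Δv₂ = 1.786 + 1.337 = 3.123 km/s.

Δv = 3.12 km/s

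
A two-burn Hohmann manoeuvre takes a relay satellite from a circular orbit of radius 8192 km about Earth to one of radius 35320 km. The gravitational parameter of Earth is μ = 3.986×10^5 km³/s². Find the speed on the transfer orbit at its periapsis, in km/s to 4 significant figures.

The Hohmann ellipse has a_t = (r₁ + r₂)/2 = 21756 km.
The periapsis of the transfer ellipse is at r = 8192 km.
Vis-viva: v = √[μ(2/r − 1/a_t)] = √[3.986×10^5 × (2/8192 − 1/21756)] = 8.888 km/s.

v = 8.888 km/s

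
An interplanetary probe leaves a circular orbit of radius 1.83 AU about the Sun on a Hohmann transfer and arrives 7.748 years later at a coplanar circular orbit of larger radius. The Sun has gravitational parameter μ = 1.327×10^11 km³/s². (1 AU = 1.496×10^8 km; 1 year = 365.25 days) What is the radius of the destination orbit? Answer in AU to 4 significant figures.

In km: r₁ = 1.83 × 1.496×10^8 = 2.73768×10^8 km.
Transfer time t = 7.748 years × 365.25 × 86400 s = 2.445082848×10^8 s, and t = π√(a_t³/μ).
So a_t = (μ t²/π²)^(1/3) = (1.327×10^11 × (2.445082848×10^8)² / π²)^(1/3) = 9.2979×10^8 km.
Since a_t = (r₁ + r₂)/2, r₂ = 2a_t − r₁ = 2×9.2979×10^8 − 2.73768×10^8 = 1.585812×10^9 km.
In AU: r₂ = 1.585812×10^9 / 1.496×10^8 = 10.60 AU.

r₂ = 10.60 AU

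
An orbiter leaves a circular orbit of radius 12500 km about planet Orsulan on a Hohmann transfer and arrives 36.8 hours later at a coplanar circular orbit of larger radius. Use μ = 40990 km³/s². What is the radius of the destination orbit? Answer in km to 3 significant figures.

r₂ = 71000 km

Transfer time t = 36.8 hours = 1.3248×10^5 s, and t = π√(a_t³/μ).
So a_t = (μ t²/π²)^(1/3) = (40990 × (1.3248×10^5)² / π²)^(1/3) = 41773 km.
Since a_t = (r₁ + r₂)/2, r₂ = 2a_t − r₁ = 2×41773 − 12500 = 71046 km.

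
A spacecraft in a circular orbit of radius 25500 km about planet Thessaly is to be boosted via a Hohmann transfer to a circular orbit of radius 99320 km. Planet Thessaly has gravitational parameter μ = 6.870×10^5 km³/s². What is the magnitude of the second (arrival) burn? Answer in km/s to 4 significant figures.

Semi-major axis of the transfer orbit: a_t = (25500 + 99320)/2 = 62410 km.
On the circular orbit at r = 99320 km, v_c = √(μ/r) = 2.6300 km/s.
Transfer-orbit speed at the same r (vis-viva, a = a_t): v_t = √[μ(2/r − 1/a_t)] = 1.6811 km/s.
Δv₂ = |v_t − v_c| = |1.6811 − 2.6300| = 0.9489 km/s.

Δv₂ = 0.9489 km/s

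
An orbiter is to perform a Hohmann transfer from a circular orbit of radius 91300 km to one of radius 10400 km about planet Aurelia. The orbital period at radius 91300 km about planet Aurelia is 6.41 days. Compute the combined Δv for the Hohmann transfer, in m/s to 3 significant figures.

From Kepler's third law T² = 4π²r³/μ at r = 91300 km, T = 6.41 days = 6.41 × 86400 s = 5.53824×10^5 s: μ = 4π²r³/T² = 97955.4 km³/s².
Transfer-ellipse semi-major axis a_t = (r₁ + r₂)/2 = (91300 + 10400)/2 = 50850 km.
At r₁ the circular-orbit speed is v₁ = √(μ/r₁) = 1.03581 km/s.
On the transfer ellipse at r₁, vis-viva gives v_a = √[μ(2/r₁ − 1/a_t)] = 0.468436 km/s.
First burn Δv₁ = |v_a − v₁| = 0.56737 km/s.
Circular speed at r₂: v₂ = √(μ/r₂) = 3.0690 km/s.
Transfer-orbit speed at r₂: v_p = √[μ(2/r₂ − 1/a_t)] = 4.1123 km/s.
Second burn Δv₂ = |v₂ − v_p| = 1.0433 km/s.
Δv = Δv₁ + Δv₂ = 0.56737 + 1.0433 = 1.611 km/s.

Δv = 1610 m/s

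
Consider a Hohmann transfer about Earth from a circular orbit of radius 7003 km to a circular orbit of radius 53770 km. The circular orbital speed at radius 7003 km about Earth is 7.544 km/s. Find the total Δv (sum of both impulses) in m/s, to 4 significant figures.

From the circular-orbit relation v² = μ/r at r = 7003 km: μ = v²r = (7.544)² × 7003 = 3.98554×10^5 km³/s².
Transfer-ellipse semi-major axis a_t = (r₁ + r₂)/2 = (7003 + 53770)/2 = 30386.5 km.
At r₁ the circular-orbit speed is v₁ = √(μ/r₁) = 7.5440 km/s.
Transfer-orbit speed at r₁ (vis-viva equation): v_p = √[μ(2/r₁ − 1/a_t)] = 10.035 km/s.
First burn Δv₁ = |v_p − v₁| = 2.491 km/s.
At r₂, v₂ = √(μ/r₂) = 2.723 km/s.
Transfer-orbit speed at r₂: v_a = √[μ(2/r₂ − 1/a_t)] = 1.307 km/s.
Second burn Δv₂ = |v₂ − v_a| = 1.416 km/s.
Δv = Δv₁ + Δv₂ = 2.491 + 1.416 = 3.907 km/s.

Δv = 3907 m/s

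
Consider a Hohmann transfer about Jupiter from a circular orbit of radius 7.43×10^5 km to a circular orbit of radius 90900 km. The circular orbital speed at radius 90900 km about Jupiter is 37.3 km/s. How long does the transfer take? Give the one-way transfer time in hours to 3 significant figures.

t = 20.9 hours

From the circular-orbit relation v² = μ/r at r = 90900 km: μ = v²r = (37.3)² × 90900 = 1.26468×10^8 km³/s².
Transfer-ellipse semi-major axis a_t = (r₁ + r₂)/2 = (7.430×10^5 + 90900)/2 = 4.1695×10^5 km.
By Kepler's third law the transfer-orbit period is T = 2π√(a_t³/μ), so t = T/2 = 75210 s.
Converting: 75210 s ÷ 3600 s/hour = 20.9 hours.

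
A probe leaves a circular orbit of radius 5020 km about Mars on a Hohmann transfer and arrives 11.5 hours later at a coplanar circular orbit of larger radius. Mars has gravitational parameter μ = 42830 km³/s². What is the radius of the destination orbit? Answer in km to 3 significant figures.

Transfer time t = 11.5 hours = 41400 s, and t = π√(a_t³/μ).
So a_t = (μ t²/π²)^(1/3) = (42830 × (41400)² / π²)^(1/3) = 19520 km.
Since a_t = (r₁ + r₂)/2, r₂ = 2a_t − r₁ = 2×19520 − 5020 = 34020 km.

r₂ = 34000 km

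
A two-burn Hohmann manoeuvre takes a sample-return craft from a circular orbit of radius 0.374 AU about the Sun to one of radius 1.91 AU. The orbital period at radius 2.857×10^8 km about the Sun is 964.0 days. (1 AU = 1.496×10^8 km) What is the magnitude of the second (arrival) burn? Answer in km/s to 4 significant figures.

From Kepler's third law T² = 4π²r³/μ at r = 2.857×10^8 km, T = 964.0 days = 964.0 × 86400 s = 8.32896×10^7 s: μ = 4π²r³/T² = 1.32712×10^11 km³/s².
In km: r₁ = 0.374 × 1.496×10^8 = 5.59504×10^7 km; r₂ = 1.91 × 1.496×10^8 = 2.85736×10^8 km.
Transfer-ellipse semi-major axis a_t = (r₁ + r₂)/2 = (5.59504×10^7 + 2.85736×10^8)/2 = 1.708432×10^8 km.
Circular speed at r = 2.85736×10^8 km: v_c = √(μ/r) = 21.551 km/s.
Transfer-orbit speed at the same r (vis-viva, a = a_t): v_t = √[μ(2/r − 1/a_t)] = 12.333 km/s.
Δv₂ = |v_t − v_c| = |12.333 − 21.551| = 9.218 km/s.

Δv₂ = 9.218 km/s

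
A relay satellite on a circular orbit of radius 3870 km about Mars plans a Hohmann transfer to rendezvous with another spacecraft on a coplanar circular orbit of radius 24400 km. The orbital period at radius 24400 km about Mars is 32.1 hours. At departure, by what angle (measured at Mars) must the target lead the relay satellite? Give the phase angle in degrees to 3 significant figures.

From Kepler's third law T² = 4π²r³/μ at r = 24400 km, T = 32.1 hours = 32.1 × 3600 s = 1.1556×10^5 s: μ = 4π²r³/T² = 42945.2 km³/s².
Transfer-ellipse semi-major axis a_t = (r₁ + r₂)/2 = (3870 + 24400)/2 = 14135 km.
The half-period of the transfer ellipse is t = π√(a_t³/μ) = 25476 s.
The target's mean motion on its circular orbit is ω₂ = √(μ/r₂³) = 5.4372×10^-5 rad/s.
Angle swept by the target during transfer: ω₂·t = 1.3852 rad = 79.37°.
Arrival is 180° from departure on the ellipse, so φ = 180° − 79.37° = 101°.

φ = 101°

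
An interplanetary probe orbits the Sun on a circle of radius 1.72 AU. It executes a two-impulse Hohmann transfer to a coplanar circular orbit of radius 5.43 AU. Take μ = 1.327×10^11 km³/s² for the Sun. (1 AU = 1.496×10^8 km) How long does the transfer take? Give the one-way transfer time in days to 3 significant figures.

t = 1230 days

In km: r₁ = 1.72 × 1.496×10^8 = 2.57312×10^8 km; r₂ = 5.43 × 1.496×10^8 = 8.12328×10^8 km.
The Hohmann ellipse has a_t = (r₁ + r₂)/2 = 5.3482×10^8 km.
By Kepler's third law the transfer-orbit period is T = 2π√(a_t³/μ), so t = T/2 = 1.067×10^8 s.
Converting: 1.067×10^8 s ÷ 86400 s/day = 1230 days.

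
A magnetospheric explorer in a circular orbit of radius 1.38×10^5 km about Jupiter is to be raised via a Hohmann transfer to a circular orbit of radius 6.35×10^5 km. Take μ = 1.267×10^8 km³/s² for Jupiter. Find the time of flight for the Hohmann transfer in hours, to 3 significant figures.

t = 18.6 hours

Semi-major axis of the transfer orbit: a_t = (1.380×10^5 + 6.350×10^5)/2 = 3.865×10^5 km.
By Kepler's third law the transfer-orbit period is T = 2π√(a_t³/μ), so t = T/2 = 67060 s.
Converting: 67060 s ÷ 3600 s/hour = 18.6 hours.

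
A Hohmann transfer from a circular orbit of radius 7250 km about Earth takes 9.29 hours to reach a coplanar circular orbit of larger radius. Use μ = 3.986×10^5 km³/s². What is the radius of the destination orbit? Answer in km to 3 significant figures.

Transfer time t = 9.29 hours = 33444 s, and t = π√(a_t³/μ).
So a_t = (μ t²/π²)^(1/3) = (3.986×10^5 × (33444)² / π²)^(1/3) = 35614 km.
Since a_t = (r₁ + r₂)/2, r₂ = 2a_t − r₁ = 2×35614 − 7250 = 63978 km.

r₂ = 64000 km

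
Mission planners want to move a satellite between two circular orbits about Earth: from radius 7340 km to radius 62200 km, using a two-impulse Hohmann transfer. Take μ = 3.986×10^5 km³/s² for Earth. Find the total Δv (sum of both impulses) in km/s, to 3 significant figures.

Δv = 3.86 km/s

The Hohmann ellipse has a_t = (r₁ + r₂)/2 = 34770 km.
Circular speed at r₁: v₁ = √(μ/r₁) = √(3.986×10^5/7340) = 7.369 km/s.
Transfer-orbit speed at r₁ (vis-viva equation): v_p = √[μ(2/r₁ − 1/a_t)] = 9.856 km/s.
First burn Δv₁ = |v_p − v₁| = 2.487 km/s.
Circular speed at r₂: v₂ = √(μ/r₂) = 2.531 km/s.
Transfer-orbit speed at r₂: v_a = √[μ(2/r₂ − 1/a_t)] = 1.163 km/s.
Second burn Δv₂ = |v₂ − v_a| = 1.368 km/s.
Total Δv = Δv₁ + Δv₂ = 3.855 km/s.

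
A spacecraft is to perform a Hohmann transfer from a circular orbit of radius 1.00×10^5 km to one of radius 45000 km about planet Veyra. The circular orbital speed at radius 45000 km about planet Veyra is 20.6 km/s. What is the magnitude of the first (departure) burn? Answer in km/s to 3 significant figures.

Δv₁ = 2.93 km/s

From the circular-orbit relation v² = μ/r at r = 45000 km: μ = v²r = (20.6)² × 45000 = 1.90962×10^7 km³/s².
The Hohmann ellipse has a_t = (r₁ + r₂)/2 = 72500 km.
Circular speed at r = 1.000×10^5 km: v_c = √(μ/r) = 13.819 km/s.
Vis-viva on the transfer ellipse at r = 1.000×10^5 km gives v_t = √[μ(2/r − 1/a_t)] = 10.887 km/s.
Δv₁ = |v_t − v_c| = |10.887 − 13.819| = 2.932 km/s.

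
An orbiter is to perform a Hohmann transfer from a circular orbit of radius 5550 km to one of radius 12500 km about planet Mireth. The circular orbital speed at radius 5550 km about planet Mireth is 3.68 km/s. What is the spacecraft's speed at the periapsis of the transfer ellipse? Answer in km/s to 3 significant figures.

From the circular-orbit relation v² = μ/r at r = 5550 km: μ = v²r = (3.68)² × 5550 = 75160.3 km³/s².
Transfer-ellipse semi-major axis a_t = (r₁ + r₂)/2 = (5550 + 12500)/2 = 9025 km.
The periapsis of the transfer ellipse is at r = 5550 km.
Vis-viva: v = √[μ(2/r − 1/a_t)] = √[75160.3 × (2/5550 − 1/9025)] = 4.331 km/s.

v = 4.33 km/s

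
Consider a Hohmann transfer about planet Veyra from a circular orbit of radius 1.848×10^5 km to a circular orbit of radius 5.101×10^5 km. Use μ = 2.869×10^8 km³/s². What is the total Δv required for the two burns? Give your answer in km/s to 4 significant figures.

Δv = 14.76 km/s

Transfer-ellipse semi-major axis a_t = (r₁ + r₂)/2 = (1.848×10^5 + 5.101×10^5)/2 = 3.4745×10^5 km.
Circular speed at r₁: v₁ = √(μ/r₁) = √(2.869×10^8/1.848×10^5) = 39.40 km/s.
On the transfer ellipse at r₁, vis-viva equation gives v_p = √[μ(2/r₁ − 1/a_t)] = 47.74 km/s.
First burn Δv₁ = |v_p − v₁| = 8.340 km/s.
Circular speed at r₂: v₂ = √(μ/r₂) = 23.72 km/s.
Transfer-orbit speed at r₂: v_a = √[μ(2/r₂ − 1/a_t)] = 17.30 km/s.
Second burn Δv₂ = |v₂ − v_a| = 6.420 km/s.
Δv = Δv₁ + Δv₂ = 8.340 + 6.420 = 14.76 km/s.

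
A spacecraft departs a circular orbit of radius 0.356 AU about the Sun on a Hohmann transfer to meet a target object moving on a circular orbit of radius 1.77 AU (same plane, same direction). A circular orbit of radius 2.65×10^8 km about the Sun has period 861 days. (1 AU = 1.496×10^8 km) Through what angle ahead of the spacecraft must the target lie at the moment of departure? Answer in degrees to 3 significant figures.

φ = 96.2°

From Kepler's third law T² = 4π²r³/μ at r = 2.65×10^8 km, T = 861 days = 861 × 86400 s = 7.43904×10^7 s: μ = 4π²r³/T² = 1.32759×10^11 km³/s².
In km: r₁ = 0.356 × 1.496×10^8 = 5.32576×10^7 km; r₂ = 1.77 × 1.496×10^8 = 2.64792×10^8 km.
Semi-major axis of the transfer orbit: a_t = (5.32576×10^7 + 2.64792×10^8)/2 = 1.590248×10^8 km.
The half-period of the transfer ellipse is t = π√(a_t³/μ) = 1.729×10^7 s.
The target's mean motion on its circular orbit is ω₂ = √(μ/r₂³) = 8.456×10^-8 rad/s.
Angle swept by the target during transfer: ω₂·t = 1.462 rad = 83.77°.
Arrival is 180° from departure on the ellipse, so φ = 180° − 83.77° = 96.2°.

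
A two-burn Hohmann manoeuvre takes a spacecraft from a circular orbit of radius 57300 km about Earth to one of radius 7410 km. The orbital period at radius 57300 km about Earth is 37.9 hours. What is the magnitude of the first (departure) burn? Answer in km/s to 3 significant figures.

From Kepler's third law T² = 4π²r³/μ at r = 57300 km, T = 37.9 hours = 37.9 × 3600 s = 1.3644×10^5 s: μ = 4π²r³/T² = 3.98970×10^5 km³/s².
Semi-major axis of the transfer orbit: a_t = (57300 + 7410)/2 = 32355 km.
Circular speed at r = 57300 km: v_c = √(μ/r) = 2.639 km/s.
Transfer-orbit speed at the same r (vis-viva, a = a_t): v_t = √[μ(2/r − 1/a_t)] = 1.263 km/s.
Δv₁ = |v_t − v_c| = |1.263 − 2.639| = 1.376 km/s.

Δv₁ = 1.38 km/s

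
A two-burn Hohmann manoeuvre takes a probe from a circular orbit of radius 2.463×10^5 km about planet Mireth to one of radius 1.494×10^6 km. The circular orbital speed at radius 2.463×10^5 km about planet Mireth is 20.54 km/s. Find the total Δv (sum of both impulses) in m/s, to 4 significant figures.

Δv = 10280 m/s

From the circular-orbit relation v² = μ/r at r = 2.463×10^5 km: μ = v²r = (20.54)² × 2.463×10^5 = 1.03912×10^8 km³/s².
Semi-major axis of the transfer orbit: a_t = (2.463×10^5 + 1.494×10^6)/2 = 8.7015×10^5 km.
Circular speed at r₁: v₁ = √(μ/r₁) = √(1.03912×10^8/2.463×10^5) = 20.540 km/s.
Transfer-orbit speed at r₁ (v² = μ(2/r − 1/a)): v_p = √[μ(2/r₁ − 1/a_t)] = 26.914 km/s.
First burn Δv₁ = |v_p − v₁| = 6.374 km/s.
Circular speed at r₂: v₂ = √(μ/r₂) = 8.340 km/s.
Transfer-orbit speed at r₂: v_a = √[μ(2/r₂ − 1/a_t)] = 4.437 km/s.
Second burn Δv₂ = |v₂ − v_a| = 3.903 km/s.
Total Δv = Δv₁ + Δv₂ = 10.28 km/s.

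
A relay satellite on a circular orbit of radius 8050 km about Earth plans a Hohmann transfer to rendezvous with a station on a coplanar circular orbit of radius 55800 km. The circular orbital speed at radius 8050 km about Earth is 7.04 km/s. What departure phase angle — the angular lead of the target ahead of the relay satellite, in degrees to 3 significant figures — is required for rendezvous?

From the circular-orbit relation v² = μ/r at r = 8050 km: μ = v²r = (7.04)² × 8050 = 3.98971×10^5 km³/s².
Transfer-ellipse semi-major axis a_t = (r₁ + r₂)/2 = (8050 + 55800)/2 = 31925 km.
The half-period of the transfer ellipse is t = π√(a_t³/μ) = 28371.1 s.
The target's mean motion on its circular orbit is ω₂ = √(μ/r₂³) = 4.79203×10^-5 rad/s.
Angle swept by the target during transfer: ω₂·t = 1.35955 rad = 77.90°.
The relay satellite traverses 180° on the transfer ellipse, so the target must lead by 180° − 77.90° = 102°.

φ = 102°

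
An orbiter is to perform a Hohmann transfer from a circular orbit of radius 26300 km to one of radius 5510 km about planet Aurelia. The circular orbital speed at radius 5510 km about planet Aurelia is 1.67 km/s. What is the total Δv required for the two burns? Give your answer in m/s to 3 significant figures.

From the circular-orbit relation v² = μ/r at r = 5510 km: μ = v²r = (1.67)² × 5510 = 15366.8 km³/s².
Transfer-ellipse semi-major axis a_t = (r₁ + r₂)/2 = (26300 + 5510)/2 = 15905 km.
Circular speed at r₁: v₁ = √(μ/r₁) = √(15366.8/26300) = 0.7644 km/s.
On the transfer ellipse at r₁, vis-viva equation gives v_a = √[μ(2/r₁ − 1/a_t)] = 0.4499 km/s.
First burn Δv₁ = |v_a − v₁| = 0.3145 km/s.
At r₂, v₂ = √(μ/r₂) = 1.6700 km/s.
Transfer-orbit speed at r₂: v_p = √[μ(2/r₂ − 1/a_t)] = 2.1475 km/s.
Second burn Δv₂ = |v₂ − v_p| = 0.4775 km/s.
Total Δv = Δv₁ + Δv₂ = 0.7920 km/s.

Δv = 792 m/s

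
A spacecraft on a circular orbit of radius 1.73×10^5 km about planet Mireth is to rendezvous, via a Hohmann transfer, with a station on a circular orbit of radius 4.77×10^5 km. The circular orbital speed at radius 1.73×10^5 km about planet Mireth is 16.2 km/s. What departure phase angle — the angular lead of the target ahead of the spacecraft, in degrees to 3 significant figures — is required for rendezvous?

From the circular-orbit relation v² = μ/r at r = 1.73×10^5 km: μ = v²r = (16.2)² × 1.73×10^5 = 4.54021×10^7 km³/s².
Transfer-ellipse semi-major axis a_t = (r₁ + r₂)/2 = (1.730×10^5 + 4.770×10^5)/2 = 3.250×10^5 km.
The half-period of the transfer ellipse is t = π√(a_t³/μ) = 86385 s.
The target's mean motion on its circular orbit is ω₂ = √(μ/r₂³) = 2.0453×10^-5 rad/s.
Angle swept by the target during transfer: ω₂·t = 1.767 rad = 101.2°.
The spacecraft traverses 180° on the transfer ellipse, so the target must lead by 180° − 101.2° = 78.8°.

φ = 78.8°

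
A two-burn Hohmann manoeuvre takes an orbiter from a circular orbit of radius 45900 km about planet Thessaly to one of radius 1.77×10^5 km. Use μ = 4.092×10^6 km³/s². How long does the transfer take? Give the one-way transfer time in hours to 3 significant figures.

The Hohmann ellipse has a_t = (r₁ + r₂)/2 = 1.1145×10^5 km.
Transfer time t = π√(a_t³/μ) = π√((1.1145×10^5)³ / 4.092×10^6) = 57783 s.
Converting: 57783 s ÷ 3600 s/hour = 16.1 hours.

t = 16.1 hours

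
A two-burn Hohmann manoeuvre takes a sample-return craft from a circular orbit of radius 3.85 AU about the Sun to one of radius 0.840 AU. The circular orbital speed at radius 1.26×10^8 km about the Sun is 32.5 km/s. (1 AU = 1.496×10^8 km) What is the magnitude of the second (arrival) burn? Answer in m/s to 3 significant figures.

From the circular-orbit relation v² = μ/r at r = 1.26×10^8 km: μ = v²r = (32.5)² × 1.26×10^8 = 1.33088×10^11 km³/s².
In km: r₁ = 3.85 × 1.496×10^8 = 5.7596×10^8 km; r₂ = 0.840 × 1.496×10^8 = 1.25664×10^8 km.
Transfer-ellipse semi-major axis a_t = (r₁ + r₂)/2 = (5.7596×10^8 + 1.25664×10^8)/2 = 3.50812×10^8 km.
Circular speed at r = 1.25664×10^8 km: v_c = √(μ/r) = 32.5434 km/s.
Vis-viva on the transfer ellipse at r = 1.25664×10^8 km gives v_t = √[μ(2/r − 1/a_t)] = 41.6987 km/s.
Δv₂ = |v_t − v_c| = |41.6987 − 32.5434| = 9.155 km/s.

Δv₂ = 9160 m/s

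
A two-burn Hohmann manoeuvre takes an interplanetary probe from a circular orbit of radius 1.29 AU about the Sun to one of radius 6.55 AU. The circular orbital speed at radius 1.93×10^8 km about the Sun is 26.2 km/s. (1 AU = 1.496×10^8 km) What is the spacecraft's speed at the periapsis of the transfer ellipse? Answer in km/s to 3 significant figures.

From the circular-orbit relation v² = μ/r at r = 1.93×10^8 km: μ = v²r = (26.2)² × 1.93×10^8 = 1.32483×10^11 km³/s².
In km: r₁ = 1.29 × 1.496×10^8 = 1.92984×10^8 km; r₂ = 6.55 × 1.496×10^8 = 9.7988×10^8 km.
The Hohmann ellipse has a_t = (r₁ + r₂)/2 = 5.86432×10^8 km.
At periapsis, r = 1.92984×10^8 km.
From the vis-viva equation, v = √[μ(2/r − 1/a_t)] = 33.87 km/s.

v = 33.9 km/s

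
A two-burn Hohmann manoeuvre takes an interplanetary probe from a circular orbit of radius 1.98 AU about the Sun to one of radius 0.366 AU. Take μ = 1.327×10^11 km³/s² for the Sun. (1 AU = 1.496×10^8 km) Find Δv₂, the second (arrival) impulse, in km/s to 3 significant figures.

In km: r₁ = 1.98 × 1.496×10^8 = 2.96208×10^8 km; r₂ = 0.366 × 1.496×10^8 = 5.47536×10^7 km.
Transfer-ellipse semi-major axis a_t = (r₁ + r₂)/2 = (2.96208×10^8 + 5.47536×10^7)/2 = 1.754808×10^8 km.
Circular speed at r = 5.47536×10^7 km: v_c = √(μ/r) = 49.23 km/s.
Transfer-orbit speed at the same r (vis-viva, a = a_t): v_t = √[μ(2/r − 1/a_t)] = 63.96 km/s.
Δv₂ = |v_t − v_c| = |63.96 − 49.23| = 14.73 km/s.

Δv₂ = 14.7 km/s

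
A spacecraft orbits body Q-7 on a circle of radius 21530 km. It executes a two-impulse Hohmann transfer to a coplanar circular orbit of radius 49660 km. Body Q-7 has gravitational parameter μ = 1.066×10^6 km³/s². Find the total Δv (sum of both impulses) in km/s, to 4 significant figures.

Transfer-ellipse semi-major axis a_t = (r₁ + r₂)/2 = (21530 + 49660)/2 = 35595 km.
At r₁ the circular-orbit speed is v₁ = √(μ/r₁) = 7.036 km/s.
Transfer-orbit speed at r₁ (vis-viva equation): v_p = √[μ(2/r₁ − 1/a_t)] = 8.311 km/s.
First burn Δv₁ = |v_p − v₁| = 1.275 km/s.
Circular speed at r₂: v₂ = √(μ/r₂) = 4.633 km/s.
Transfer-orbit speed at r₂: v_a = √[μ(2/r₂ − 1/a_t)] = 3.603 km/s.
Second burn Δv₂ = |v₂ − v_a| = 1.030 km/s.
Δv = Δv₁ + Δv₂ = 1.275 + 1.030 = 2.305 km/s.

Δv = 2.305 km/s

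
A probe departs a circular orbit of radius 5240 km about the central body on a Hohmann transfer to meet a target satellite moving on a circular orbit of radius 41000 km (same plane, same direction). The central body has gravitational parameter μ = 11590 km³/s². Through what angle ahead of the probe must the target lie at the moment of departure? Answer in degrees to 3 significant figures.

φ = 104°

Semi-major axis of the transfer orbit: a_t = (5240 + 41000)/2 = 23120 km.
The half-period of the transfer ellipse is t = π√(a_t³/μ) = 1.02586×10^5 s.
Target angular speed ω₂ = √(μ/r₂³) = 1.29678×10^-5 rad/s.
Angle swept by the target during transfer: ω₂·t = 1.3303 rad = 76.22°.
The probe traverses 180° on the transfer ellipse, so the target must lead by 180° − 76.22° = 104°.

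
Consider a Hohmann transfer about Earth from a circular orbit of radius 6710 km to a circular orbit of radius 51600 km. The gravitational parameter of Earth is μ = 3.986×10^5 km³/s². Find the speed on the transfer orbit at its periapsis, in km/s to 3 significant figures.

v = 10.3 km/s

Semi-major axis of the transfer orbit: a_t = (6710 + 51600)/2 = 29155 km.
The periapsis of the transfer ellipse is at r = 6710 km.
Vis-viva: v = √[μ(2/r − 1/a_t)] = √[3.986×10^5 × (2/6710 − 1/29155)] = 10.25 km/s.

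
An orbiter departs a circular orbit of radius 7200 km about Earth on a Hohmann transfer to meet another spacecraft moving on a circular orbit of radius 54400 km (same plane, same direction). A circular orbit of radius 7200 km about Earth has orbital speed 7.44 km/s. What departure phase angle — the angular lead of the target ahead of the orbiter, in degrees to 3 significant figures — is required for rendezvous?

φ = 103°

From the circular-orbit relation v² = μ/r at r = 7200 km: μ = v²r = (7.44)² × 7200 = 3.98546×10^5 km³/s².
The Hohmann ellipse has a_t = (r₁ + r₂)/2 = 30800 km.
The half-period of the transfer ellipse is t = π√(a_t³/μ) = 26899 s.
Target angular speed ω₂ = √(μ/r₂³) = 4.9755×10^-5 rad/s.
Angle swept by the target during transfer: ω₂·t = 1.3384 rad = 76.68°.
Arrival is 180° from departure on the ellipse, so φ = 180° − 76.68° = 103°.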